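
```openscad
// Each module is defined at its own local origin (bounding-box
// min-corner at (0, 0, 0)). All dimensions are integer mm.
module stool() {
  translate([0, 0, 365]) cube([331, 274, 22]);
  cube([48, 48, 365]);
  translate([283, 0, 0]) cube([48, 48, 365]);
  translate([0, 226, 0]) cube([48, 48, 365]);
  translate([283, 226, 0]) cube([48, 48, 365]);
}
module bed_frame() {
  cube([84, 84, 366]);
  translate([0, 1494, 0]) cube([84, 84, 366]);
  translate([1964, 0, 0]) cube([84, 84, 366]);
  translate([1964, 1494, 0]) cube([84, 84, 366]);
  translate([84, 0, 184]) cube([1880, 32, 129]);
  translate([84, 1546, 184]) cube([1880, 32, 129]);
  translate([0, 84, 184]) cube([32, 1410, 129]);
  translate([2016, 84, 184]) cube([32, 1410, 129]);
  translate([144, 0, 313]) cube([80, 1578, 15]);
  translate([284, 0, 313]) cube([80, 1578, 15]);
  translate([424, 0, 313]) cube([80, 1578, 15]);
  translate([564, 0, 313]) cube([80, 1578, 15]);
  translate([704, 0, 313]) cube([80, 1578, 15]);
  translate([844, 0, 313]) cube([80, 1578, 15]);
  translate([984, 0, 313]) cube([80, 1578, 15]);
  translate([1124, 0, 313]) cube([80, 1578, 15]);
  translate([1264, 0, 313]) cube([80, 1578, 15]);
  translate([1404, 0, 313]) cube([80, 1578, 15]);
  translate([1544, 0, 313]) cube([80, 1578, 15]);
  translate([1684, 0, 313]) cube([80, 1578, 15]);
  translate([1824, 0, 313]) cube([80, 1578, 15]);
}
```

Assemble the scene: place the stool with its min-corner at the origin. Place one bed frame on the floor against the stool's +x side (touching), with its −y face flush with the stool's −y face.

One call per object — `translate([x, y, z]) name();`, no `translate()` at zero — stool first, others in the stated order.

stool();
translate([331, 0, 0]) bed_frame();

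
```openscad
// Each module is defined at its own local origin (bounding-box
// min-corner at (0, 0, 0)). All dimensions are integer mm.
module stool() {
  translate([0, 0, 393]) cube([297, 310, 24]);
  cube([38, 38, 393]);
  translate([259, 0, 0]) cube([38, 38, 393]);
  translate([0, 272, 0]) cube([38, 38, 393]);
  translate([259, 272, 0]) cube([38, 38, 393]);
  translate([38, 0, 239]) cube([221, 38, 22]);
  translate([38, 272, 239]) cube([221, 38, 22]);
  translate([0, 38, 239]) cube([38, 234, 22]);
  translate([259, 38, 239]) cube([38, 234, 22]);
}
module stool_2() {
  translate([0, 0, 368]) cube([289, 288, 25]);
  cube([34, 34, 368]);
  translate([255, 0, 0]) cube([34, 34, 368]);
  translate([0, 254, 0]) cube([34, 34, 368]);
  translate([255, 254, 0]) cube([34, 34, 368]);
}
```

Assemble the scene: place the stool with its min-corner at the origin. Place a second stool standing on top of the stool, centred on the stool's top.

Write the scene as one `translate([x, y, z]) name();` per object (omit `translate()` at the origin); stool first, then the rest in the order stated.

stool();
translate([4, 11, 417]) stool_2();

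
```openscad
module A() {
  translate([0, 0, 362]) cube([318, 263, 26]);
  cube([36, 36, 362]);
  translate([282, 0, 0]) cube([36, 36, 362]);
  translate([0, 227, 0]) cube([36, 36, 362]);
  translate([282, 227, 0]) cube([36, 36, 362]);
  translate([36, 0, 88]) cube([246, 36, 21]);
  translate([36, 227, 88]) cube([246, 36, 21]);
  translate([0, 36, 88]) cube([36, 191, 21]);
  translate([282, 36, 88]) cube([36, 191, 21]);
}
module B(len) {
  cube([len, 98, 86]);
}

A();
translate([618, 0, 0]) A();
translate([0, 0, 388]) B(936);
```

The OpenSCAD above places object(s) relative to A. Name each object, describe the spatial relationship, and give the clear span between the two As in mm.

A is a stool. B is a beam. A beam spans the tops of two stools. The clear span between the two stools is 300 mm.

Second stool starts at x = 618; first ends at x = 318; clear span = 618 − 318 = 300 mm.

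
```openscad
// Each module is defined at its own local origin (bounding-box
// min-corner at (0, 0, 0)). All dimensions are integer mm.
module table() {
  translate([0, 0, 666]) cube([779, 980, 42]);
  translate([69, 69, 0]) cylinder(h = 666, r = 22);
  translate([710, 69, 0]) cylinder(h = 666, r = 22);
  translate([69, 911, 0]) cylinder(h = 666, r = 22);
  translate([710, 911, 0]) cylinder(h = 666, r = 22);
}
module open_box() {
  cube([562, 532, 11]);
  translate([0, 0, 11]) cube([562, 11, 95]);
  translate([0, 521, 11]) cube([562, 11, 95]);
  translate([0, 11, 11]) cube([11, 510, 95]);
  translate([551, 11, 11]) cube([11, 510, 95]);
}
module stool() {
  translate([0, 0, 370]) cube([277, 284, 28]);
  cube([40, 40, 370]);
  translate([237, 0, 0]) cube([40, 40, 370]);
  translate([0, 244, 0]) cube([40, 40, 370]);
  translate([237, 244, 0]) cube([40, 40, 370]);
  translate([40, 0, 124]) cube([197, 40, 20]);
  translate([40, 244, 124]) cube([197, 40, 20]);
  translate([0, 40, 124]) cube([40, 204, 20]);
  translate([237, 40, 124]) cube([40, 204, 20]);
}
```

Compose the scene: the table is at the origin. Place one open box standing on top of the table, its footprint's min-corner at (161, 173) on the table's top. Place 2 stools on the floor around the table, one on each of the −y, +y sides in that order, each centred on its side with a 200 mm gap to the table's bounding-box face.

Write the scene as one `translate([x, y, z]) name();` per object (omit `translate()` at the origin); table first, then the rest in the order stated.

table();
translate([161, 173, 708]) open_box();
translate([251, -484, 0]) stool();
translate([251, 1180, 0]) stool();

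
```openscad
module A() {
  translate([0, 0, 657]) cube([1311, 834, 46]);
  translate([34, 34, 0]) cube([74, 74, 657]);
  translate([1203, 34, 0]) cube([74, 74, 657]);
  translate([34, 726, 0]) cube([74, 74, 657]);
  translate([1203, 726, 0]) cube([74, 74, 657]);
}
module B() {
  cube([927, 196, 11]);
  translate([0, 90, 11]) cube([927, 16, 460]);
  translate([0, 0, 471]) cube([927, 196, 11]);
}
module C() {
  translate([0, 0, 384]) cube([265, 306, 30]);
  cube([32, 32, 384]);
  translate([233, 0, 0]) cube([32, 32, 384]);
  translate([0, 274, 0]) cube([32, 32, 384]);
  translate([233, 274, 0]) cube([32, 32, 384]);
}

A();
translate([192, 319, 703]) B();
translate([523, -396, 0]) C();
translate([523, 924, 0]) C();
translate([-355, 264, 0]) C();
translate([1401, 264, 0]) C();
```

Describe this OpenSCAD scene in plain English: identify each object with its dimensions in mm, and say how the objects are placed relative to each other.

A is a rectangular dining table. The top is 1311×834×46 mm with its upper surface at z = 703 mm. It stands on four 74×74 mm square legs, each inset 34 mm from the nearest pair of top edges, running from the floor to the underside of the top.

B is an I-beam lying along x, 927 mm long. Overall section height 482 mm. Two flanges 196 mm wide (y) and 11 mm thick, one on the floor and one at the top; a web 16 mm thick runs between them, centred on the flange width.

C is a four-legged stool. The seat is 265×306 mm, 30 mm thick, top at z = 414 mm. It stands on four square legs, each 32×32 mm in cross-section, from z = 0 to the seat underside, each flush with a corner of the seat.

The I-beam is on top of the table, centred. Four stools sit around the table at the −y, +y, −x, +x sides.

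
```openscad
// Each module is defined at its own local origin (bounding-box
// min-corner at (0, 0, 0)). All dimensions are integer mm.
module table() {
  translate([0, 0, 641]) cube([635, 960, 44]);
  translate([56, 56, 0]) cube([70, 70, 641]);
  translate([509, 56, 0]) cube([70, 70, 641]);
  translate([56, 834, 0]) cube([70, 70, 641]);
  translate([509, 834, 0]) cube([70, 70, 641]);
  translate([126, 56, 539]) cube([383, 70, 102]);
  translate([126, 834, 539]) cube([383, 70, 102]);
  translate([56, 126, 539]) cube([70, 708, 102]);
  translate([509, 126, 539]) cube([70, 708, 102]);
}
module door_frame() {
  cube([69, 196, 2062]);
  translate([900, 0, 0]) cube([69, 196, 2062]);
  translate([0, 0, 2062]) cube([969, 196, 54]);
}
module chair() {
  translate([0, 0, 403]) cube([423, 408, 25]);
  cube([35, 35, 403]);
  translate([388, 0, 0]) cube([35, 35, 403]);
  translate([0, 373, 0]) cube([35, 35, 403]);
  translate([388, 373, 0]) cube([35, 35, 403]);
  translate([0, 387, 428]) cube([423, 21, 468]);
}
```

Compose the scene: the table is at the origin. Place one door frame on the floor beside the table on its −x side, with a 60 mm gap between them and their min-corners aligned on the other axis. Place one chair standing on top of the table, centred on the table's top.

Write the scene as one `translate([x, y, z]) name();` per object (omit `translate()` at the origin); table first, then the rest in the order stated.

table();
translate([-1029, 0, 0]) door_frame();
translate([106, 276, 685]) chair();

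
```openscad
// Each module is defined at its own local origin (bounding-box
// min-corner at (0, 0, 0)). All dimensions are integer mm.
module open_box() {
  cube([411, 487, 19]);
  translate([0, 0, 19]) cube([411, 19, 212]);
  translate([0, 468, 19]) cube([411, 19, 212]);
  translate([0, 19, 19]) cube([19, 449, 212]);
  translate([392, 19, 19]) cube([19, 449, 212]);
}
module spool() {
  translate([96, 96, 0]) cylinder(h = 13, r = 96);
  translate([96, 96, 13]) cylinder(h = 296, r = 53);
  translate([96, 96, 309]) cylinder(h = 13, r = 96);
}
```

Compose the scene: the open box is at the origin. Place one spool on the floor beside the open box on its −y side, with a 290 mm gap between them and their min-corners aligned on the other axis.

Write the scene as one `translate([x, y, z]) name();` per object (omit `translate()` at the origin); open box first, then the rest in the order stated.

open_box();
translate([0, -482, 0]) spool();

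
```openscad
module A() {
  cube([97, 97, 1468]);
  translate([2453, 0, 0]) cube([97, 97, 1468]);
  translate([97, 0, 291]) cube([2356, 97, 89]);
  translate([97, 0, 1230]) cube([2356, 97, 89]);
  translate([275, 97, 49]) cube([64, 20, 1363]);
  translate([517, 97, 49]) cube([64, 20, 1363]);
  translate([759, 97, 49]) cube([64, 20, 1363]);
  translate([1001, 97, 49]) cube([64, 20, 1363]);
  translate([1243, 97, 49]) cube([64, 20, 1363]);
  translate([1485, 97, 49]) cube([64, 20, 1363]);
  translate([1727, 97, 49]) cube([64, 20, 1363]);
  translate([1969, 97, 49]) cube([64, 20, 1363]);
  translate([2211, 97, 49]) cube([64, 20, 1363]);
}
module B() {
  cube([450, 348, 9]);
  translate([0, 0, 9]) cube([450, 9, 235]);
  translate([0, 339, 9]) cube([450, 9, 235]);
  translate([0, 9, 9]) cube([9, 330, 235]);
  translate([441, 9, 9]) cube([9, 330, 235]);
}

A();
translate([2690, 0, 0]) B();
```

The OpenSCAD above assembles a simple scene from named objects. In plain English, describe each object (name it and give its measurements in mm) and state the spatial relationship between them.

A is a fence section. Two 97×97 mm posts, 1468 mm tall, stand on the floor with a clear span of 2356 mm between their inner faces. Two horizontal rails of 97×89 mm section span the gap between the posts with their undersides at z = 291 mm and z = 1230 mm, flush with the posts' −y face. 9 pickets, each 64 mm wide, 20 mm thick and 1363 mm tall, are fixed to the +y face of the rails with their bottoms at z = 49 mm, evenly spaced across the span with equal gaps (rounded down to the nearest mm) at the −x end and between each pair — any rounding remainder accumulates at the +x end.

B is an open-topped rectangular box: outside dimensions 450×348×244 mm, with a uniform wall and base thickness of 9 mm. The base is a full 450×348 slab on the floor; four walls sit on top of the base. The front and back walls (the −y and +y sides) span the full width; the two side walls fit between them.

The open box is on the floor beside the fence section on its +x side.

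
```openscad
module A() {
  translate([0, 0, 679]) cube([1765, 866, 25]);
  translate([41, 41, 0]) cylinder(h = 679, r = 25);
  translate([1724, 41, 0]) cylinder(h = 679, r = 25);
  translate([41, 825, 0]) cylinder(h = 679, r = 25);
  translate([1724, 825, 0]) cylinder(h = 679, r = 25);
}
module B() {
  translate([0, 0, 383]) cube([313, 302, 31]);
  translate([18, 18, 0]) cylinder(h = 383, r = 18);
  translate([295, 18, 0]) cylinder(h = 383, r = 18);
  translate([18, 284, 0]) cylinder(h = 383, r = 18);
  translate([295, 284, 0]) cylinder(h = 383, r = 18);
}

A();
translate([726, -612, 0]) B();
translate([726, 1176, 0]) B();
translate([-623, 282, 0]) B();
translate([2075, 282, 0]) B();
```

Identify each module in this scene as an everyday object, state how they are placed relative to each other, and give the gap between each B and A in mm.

Each stool's nearest face is 310 mm from the table's bounding box.

A is a table. B is a stool. Four stools sit around the table at the −y, +y, −x, +x sides. The gap between each stool and the table is 310 mm.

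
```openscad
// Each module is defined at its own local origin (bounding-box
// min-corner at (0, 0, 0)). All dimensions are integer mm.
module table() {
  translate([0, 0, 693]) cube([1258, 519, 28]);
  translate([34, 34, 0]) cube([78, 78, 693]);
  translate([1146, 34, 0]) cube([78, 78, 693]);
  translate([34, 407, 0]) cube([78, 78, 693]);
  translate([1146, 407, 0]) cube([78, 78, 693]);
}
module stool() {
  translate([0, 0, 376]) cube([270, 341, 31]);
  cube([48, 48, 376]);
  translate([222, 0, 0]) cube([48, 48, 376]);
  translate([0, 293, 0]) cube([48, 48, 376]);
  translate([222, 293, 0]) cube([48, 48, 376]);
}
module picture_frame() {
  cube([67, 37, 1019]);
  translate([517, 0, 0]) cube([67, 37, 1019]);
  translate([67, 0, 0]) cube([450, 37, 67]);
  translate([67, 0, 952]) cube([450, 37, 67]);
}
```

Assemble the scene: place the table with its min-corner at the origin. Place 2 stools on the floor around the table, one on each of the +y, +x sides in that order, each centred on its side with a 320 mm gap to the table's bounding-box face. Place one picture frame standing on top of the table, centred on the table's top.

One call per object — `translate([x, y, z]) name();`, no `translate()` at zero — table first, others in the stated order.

table();
translate([494, 839, 0]) stool();
translate([1578, 89, 0]) stool();
translate([337, 241, 721]) picture_frame();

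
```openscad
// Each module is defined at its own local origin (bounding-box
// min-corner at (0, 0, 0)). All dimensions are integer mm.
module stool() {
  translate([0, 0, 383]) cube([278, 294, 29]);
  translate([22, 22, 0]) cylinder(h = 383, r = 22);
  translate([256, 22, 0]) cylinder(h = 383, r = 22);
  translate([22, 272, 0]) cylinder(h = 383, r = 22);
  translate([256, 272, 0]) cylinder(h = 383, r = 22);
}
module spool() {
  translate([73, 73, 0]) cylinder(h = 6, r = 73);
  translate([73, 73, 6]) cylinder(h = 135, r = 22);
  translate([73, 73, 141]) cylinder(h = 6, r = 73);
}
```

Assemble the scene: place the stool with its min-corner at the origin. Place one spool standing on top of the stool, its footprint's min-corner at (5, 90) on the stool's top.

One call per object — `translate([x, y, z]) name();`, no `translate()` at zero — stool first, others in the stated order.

stool();
translate([5, 90, 412]) spool();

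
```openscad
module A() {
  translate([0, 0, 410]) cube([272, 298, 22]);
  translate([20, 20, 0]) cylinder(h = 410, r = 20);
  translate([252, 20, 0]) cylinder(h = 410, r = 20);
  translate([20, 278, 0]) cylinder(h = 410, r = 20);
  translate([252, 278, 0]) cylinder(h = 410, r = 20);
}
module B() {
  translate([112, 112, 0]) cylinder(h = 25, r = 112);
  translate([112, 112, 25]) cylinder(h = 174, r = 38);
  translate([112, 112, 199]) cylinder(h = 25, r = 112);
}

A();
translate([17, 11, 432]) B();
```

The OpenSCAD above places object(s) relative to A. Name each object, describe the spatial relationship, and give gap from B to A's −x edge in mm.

A is a stool. B is a spool. The spool is on top of the stool. The gap from the spool to the stool's −x edge is 17 mm.

The spool's min-x is at 17; the stool's min-x is 0; gap = 17 mm.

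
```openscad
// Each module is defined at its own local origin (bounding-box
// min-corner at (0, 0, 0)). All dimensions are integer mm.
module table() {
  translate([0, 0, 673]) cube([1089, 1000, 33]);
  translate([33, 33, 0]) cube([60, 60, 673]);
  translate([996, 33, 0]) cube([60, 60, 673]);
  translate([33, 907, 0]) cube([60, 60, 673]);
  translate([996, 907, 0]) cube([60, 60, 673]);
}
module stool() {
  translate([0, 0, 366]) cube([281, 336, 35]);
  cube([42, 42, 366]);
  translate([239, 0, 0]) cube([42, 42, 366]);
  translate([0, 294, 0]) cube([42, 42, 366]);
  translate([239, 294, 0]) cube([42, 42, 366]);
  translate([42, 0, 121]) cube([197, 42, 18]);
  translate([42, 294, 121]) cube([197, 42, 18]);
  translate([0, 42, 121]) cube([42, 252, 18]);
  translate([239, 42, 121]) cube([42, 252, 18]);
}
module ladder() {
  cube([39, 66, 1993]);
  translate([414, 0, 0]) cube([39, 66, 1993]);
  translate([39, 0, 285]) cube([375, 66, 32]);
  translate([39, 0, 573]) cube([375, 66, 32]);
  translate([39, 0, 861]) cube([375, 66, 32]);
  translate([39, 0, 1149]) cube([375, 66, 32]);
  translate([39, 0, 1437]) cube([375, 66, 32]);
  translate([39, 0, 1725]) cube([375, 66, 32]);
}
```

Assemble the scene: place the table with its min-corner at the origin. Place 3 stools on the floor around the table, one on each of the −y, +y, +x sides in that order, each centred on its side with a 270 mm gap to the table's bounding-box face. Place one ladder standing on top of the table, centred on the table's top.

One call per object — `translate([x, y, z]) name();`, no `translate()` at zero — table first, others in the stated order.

table();
translate([404, -606, 0]) stool();
translate([404, 1270, 0]) stool();
translate([1359, 332, 0]) stool();
translate([318, 467, 706]) ladder();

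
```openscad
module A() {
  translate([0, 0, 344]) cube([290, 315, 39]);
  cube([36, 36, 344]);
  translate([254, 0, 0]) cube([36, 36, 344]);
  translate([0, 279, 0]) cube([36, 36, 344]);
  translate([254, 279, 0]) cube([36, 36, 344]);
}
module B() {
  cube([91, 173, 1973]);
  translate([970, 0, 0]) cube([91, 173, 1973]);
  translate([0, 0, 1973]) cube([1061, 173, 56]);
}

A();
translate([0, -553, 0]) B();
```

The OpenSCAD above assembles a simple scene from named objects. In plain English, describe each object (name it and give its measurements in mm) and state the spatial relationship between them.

A is a four-legged stool. The seat is 290×315 mm, 39 mm thick, top at z = 383 mm. It stands on four square legs, each 36×36 mm in cross-section, from z = 0 to the seat underside, each flush with a corner of the seat.

B is a door frame. The clear opening is 879 mm wide and 1973 mm high. Two 91 mm wide jambs, 173 mm deep, stand either side of the opening from the floor to the top of the opening. A 56 mm thick head sits across the top of both jambs, spanning the full outside width of the frame.

The door frame is on the floor beside the stool on its −y side.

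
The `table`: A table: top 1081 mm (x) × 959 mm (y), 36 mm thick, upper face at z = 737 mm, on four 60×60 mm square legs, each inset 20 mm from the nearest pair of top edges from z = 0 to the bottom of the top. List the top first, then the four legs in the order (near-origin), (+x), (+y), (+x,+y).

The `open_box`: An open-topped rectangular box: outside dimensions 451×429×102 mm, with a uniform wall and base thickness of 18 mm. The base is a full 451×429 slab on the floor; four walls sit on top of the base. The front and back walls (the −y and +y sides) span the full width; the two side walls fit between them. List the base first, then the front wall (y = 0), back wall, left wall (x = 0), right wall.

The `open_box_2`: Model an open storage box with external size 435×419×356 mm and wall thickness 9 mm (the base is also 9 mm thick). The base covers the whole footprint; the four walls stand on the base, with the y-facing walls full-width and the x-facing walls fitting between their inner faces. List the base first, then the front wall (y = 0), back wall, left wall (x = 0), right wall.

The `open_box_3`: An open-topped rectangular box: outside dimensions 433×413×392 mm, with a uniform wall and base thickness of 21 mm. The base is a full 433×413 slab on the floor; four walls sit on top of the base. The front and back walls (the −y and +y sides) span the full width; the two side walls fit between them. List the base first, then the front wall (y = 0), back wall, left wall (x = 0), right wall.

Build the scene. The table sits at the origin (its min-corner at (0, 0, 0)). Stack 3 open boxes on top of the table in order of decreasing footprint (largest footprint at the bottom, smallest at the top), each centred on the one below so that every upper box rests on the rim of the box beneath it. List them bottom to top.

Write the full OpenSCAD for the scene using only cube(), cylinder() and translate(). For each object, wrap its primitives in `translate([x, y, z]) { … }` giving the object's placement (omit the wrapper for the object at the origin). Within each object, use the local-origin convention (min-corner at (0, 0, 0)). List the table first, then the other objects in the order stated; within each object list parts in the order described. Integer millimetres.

translate([0, 0, 701]) cube([1081, 959, 36]);
translate([20, 20, 0]) cube([60, 60, 701]);
translate([1001, 20, 0]) cube([60, 60, 701]);
translate([20, 879, 0]) cube([60, 60, 701]);
translate([1001, 879, 0]) cube([60, 60, 701]);
translate([315, 265, 737]) {
  cube([451, 429, 18]);
  translate([0, 0, 18]) cube([451, 18, 84]);
  translate([0, 411, 18]) cube([451, 18, 84]);
  translate([0, 18, 18]) cube([18, 393, 84]);
  translate([433, 18, 18]) cube([18, 393, 84]);
}
translate([323, 270, 839]) {
  cube([435, 419, 9]);
  translate([0, 0, 9]) cube([435, 9, 347]);
  translate([0, 410, 9]) cube([435, 9, 347]);
  translate([0, 9, 9]) cube([9, 401, 347]);
  translate([426, 9, 9]) cube([9, 401, 347]);
}
translate([324, 273, 1195]) {
  cube([433, 413, 21]);
  translate([0, 0, 21]) cube([433, 21, 371]);
  translate([0, 392, 21]) cube([433, 21, 371]);
  translate([0, 21, 21]) cube([21, 371, 371]);
  translate([412, 21, 21]) cube([21, 371, 371]);
}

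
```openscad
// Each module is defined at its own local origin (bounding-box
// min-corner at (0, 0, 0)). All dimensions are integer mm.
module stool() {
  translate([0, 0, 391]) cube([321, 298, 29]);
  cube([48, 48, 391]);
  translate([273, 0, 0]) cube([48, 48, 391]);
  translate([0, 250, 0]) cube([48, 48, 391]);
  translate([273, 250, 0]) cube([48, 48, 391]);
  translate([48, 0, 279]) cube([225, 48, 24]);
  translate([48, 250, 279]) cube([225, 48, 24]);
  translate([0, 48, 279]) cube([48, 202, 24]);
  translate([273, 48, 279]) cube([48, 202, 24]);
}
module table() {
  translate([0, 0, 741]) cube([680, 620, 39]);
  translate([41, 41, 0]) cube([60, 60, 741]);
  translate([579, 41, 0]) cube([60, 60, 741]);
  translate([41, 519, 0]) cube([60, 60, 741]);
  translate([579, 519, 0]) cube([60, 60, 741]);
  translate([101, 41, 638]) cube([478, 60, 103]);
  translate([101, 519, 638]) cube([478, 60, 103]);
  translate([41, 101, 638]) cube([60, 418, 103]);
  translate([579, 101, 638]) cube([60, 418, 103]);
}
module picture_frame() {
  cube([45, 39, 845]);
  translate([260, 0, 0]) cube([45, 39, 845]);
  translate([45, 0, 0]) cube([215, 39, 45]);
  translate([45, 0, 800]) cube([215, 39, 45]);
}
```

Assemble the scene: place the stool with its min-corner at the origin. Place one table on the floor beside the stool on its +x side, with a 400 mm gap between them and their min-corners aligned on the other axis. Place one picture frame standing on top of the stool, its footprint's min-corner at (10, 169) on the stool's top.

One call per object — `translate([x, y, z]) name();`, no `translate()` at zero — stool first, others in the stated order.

stool();
translate([721, 0, 0]) table();
translate([10, 169, 420]) picture_frame();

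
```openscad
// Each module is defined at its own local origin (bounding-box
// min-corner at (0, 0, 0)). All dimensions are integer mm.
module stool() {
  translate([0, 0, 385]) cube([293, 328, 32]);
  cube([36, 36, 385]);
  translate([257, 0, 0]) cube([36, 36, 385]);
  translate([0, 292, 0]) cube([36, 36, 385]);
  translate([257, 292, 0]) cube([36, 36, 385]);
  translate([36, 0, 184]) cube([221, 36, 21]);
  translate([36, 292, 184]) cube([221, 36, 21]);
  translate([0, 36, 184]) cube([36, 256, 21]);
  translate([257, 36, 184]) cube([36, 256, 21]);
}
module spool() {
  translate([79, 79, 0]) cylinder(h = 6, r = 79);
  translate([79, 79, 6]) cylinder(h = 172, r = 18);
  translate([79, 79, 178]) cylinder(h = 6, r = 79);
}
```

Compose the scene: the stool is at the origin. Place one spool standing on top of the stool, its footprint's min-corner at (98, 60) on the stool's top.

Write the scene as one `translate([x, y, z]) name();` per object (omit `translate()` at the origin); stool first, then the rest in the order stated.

stool();
translate([98, 60, 417]) spool();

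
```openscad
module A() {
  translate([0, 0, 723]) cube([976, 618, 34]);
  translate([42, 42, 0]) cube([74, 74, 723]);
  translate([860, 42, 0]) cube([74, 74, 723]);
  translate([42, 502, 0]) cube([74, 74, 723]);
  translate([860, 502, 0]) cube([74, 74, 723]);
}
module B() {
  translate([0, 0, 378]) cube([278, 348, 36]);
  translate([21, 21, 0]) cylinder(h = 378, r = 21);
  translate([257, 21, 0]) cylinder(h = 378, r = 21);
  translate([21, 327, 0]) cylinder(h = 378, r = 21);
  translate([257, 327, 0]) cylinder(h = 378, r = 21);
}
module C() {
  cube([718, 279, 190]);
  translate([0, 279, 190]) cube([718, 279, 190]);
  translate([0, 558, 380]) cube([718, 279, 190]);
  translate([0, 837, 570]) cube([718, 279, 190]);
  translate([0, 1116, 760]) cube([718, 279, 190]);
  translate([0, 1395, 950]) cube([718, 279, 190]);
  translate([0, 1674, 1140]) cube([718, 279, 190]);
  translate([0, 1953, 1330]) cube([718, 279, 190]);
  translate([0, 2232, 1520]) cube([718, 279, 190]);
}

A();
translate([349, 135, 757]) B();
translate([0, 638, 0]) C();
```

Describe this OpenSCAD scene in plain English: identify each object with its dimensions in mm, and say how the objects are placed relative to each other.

A is a rectangular dining table. The top is 976×618×34 mm with its upper surface at z = 757 mm. It stands on four 74×74 mm square legs, each inset 42 mm from the nearest pair of top edges, running from the floor to the underside of the top.

B is a four-legged stool. The seat is a 278×348×36 mm slab whose top surface is at z = 414 mm; four round legs, each 42 mm in diameter, run from the floor (z = 0) to the underside of the seat, each leg's axis is inset half a diameter from the nearest pair of seat edges (so the leg's bounding box is flush with the corner).

C is a run of 9 identical solid stair steps. Each tread is 718×279 mm and each step block is 190 mm high. Step 1 rests on the floor; step k is offset from step 1 by (k−1)×279 mm in y and (k−1)×190 mm in z.

The stool is on top of the table, centred. The staircase is on the floor beside the table on its +y side.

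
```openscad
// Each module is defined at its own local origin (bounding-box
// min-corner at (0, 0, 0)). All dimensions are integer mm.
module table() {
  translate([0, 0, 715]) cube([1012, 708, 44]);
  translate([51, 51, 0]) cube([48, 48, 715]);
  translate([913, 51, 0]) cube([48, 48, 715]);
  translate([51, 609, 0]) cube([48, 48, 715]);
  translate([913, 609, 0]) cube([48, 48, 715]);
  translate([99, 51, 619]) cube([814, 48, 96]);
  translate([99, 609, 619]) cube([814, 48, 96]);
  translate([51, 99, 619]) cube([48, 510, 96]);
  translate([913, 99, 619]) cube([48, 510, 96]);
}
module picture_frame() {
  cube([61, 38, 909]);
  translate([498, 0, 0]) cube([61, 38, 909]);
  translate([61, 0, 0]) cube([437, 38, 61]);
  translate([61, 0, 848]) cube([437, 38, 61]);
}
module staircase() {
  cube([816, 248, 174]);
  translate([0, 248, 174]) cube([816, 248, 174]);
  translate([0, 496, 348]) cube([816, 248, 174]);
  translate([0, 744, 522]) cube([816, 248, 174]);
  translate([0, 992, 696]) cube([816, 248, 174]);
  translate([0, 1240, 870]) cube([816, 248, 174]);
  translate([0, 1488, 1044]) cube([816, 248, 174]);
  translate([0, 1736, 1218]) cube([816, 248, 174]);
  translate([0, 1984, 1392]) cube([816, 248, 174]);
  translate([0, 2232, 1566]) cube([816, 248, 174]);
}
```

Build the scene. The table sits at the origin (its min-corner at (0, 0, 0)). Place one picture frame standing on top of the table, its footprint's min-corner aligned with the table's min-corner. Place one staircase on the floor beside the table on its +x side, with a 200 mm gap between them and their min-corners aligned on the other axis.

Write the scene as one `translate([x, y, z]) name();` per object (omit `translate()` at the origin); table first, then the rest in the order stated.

table();
translate([0, 0, 759]) picture_frame();
translate([1212, 0, 0]) staircase();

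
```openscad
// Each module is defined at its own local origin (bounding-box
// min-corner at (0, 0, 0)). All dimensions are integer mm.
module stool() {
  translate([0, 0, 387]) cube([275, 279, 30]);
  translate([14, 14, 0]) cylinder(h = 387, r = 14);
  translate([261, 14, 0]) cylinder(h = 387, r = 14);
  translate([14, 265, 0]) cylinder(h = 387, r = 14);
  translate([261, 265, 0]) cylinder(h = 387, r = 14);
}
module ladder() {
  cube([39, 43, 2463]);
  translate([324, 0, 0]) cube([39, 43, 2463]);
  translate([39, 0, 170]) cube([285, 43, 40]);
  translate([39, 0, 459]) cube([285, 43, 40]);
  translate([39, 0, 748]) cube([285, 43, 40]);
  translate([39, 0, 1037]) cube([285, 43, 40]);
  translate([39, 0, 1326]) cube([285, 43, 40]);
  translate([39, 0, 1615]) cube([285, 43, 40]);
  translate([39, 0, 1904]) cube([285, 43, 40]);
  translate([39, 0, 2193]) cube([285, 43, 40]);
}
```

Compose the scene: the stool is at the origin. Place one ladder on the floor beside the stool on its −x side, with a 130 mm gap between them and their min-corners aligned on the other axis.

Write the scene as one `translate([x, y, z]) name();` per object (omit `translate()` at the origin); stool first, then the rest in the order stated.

stool();
translate([-493, 0, 0]) ladder();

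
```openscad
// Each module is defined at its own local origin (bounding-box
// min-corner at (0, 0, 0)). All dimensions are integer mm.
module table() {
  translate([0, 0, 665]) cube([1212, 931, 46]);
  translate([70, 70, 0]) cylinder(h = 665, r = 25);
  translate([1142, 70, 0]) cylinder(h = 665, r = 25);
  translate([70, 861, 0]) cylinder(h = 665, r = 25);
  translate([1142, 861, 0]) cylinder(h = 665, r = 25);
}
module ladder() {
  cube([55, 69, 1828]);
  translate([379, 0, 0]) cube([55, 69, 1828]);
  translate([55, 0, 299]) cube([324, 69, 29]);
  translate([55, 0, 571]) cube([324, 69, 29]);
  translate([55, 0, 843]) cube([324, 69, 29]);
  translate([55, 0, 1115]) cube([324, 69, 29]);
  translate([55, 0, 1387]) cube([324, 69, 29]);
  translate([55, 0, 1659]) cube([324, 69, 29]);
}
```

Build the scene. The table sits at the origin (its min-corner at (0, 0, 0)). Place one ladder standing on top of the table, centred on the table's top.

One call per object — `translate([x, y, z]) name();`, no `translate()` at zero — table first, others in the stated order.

table();
translate([389, 431, 711]) ladder();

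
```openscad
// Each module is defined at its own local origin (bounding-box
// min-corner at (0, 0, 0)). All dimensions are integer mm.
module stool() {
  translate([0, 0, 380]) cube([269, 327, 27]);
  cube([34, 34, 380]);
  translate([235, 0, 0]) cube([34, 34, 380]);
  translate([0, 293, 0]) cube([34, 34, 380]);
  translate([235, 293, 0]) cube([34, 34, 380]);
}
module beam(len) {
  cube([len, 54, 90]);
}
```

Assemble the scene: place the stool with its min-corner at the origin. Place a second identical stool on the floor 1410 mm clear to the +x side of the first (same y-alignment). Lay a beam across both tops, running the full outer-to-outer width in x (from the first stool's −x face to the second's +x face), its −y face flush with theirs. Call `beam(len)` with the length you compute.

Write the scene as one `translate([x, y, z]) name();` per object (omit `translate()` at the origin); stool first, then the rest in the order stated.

stool();
translate([1679, 0, 0]) stool();
translate([0, 0, 407]) beam(1948);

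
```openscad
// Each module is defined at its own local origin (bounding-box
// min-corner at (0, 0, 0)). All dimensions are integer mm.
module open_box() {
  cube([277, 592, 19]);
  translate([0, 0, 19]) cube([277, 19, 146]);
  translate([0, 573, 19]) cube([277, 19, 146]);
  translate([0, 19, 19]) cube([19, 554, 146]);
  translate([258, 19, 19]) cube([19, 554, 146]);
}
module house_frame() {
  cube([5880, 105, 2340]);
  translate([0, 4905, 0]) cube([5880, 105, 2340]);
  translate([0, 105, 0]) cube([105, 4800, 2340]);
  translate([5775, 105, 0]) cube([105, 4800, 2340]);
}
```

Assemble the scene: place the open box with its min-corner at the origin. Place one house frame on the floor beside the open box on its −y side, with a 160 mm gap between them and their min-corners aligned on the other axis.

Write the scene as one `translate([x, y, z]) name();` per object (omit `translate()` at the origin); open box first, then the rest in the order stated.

open_box();
translate([0, -5170, 0]) house_frame();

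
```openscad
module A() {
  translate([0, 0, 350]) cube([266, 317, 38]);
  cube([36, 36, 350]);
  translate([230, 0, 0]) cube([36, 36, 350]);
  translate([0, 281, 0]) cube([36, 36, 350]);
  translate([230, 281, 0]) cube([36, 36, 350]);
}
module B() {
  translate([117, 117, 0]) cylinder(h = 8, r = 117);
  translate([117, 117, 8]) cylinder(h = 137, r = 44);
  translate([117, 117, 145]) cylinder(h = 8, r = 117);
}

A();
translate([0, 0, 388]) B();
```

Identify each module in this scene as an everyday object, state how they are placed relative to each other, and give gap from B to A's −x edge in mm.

The spool's min-x is at 0; the stool's min-x is 0; gap = 0 mm.

A is a stool. B is a spool. The spool is on top of the stool. The gap from the spool to the stool's −x edge is 0 mm.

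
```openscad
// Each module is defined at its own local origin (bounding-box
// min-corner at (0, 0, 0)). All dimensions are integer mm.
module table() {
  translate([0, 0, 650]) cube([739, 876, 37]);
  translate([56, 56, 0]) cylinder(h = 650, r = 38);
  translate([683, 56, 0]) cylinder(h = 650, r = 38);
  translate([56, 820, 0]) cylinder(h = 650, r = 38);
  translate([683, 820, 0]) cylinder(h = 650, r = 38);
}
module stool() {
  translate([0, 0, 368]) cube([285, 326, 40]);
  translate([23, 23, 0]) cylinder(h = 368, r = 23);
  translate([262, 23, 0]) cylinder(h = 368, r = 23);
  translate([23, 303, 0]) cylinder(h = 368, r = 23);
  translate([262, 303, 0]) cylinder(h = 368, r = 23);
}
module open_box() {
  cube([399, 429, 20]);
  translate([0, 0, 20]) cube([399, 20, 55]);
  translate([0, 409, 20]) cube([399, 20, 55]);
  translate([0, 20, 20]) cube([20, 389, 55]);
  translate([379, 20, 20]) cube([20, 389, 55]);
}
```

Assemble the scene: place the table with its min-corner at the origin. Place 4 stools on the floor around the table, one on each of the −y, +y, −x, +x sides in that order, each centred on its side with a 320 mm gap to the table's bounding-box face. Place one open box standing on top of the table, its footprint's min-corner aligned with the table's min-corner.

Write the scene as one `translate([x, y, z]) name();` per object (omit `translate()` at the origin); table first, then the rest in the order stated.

table();
translate([227, -646, 0]) stool();
translate([227, 1196, 0]) stool();
translate([-605, 275, 0]) stool();
translate([1059, 275, 0]) stool();
translate([0, 0, 687]) open_box();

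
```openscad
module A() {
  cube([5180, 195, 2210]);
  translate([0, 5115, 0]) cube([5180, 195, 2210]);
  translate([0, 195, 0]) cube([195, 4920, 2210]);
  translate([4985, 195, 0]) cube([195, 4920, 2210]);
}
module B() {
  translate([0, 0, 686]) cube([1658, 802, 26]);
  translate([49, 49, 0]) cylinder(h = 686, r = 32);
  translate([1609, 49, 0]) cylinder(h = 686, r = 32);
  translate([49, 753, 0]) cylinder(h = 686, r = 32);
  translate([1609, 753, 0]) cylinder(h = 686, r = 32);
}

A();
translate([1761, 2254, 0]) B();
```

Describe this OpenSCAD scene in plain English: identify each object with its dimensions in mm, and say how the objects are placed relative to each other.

A is the wall frame of a small rectangular building: four walls, each 2210 mm tall and 195 mm thick, enclosing a footprint 5180 mm (x) by 5310 mm (y) outside-to-outside, with no floor or roof. The front and back walls (the −y and +y sides) span the full width; the two side walls fit between them.

B is a table with a 1658×802 mm rectangular top, 26 mm thick, top surface at z = 712 mm, supported by four round legs of 64 mm diameter, each leg's bounding box inset 17 mm from the nearest pair of top edges, running from the floor.

The table sits inside the house frame, centred.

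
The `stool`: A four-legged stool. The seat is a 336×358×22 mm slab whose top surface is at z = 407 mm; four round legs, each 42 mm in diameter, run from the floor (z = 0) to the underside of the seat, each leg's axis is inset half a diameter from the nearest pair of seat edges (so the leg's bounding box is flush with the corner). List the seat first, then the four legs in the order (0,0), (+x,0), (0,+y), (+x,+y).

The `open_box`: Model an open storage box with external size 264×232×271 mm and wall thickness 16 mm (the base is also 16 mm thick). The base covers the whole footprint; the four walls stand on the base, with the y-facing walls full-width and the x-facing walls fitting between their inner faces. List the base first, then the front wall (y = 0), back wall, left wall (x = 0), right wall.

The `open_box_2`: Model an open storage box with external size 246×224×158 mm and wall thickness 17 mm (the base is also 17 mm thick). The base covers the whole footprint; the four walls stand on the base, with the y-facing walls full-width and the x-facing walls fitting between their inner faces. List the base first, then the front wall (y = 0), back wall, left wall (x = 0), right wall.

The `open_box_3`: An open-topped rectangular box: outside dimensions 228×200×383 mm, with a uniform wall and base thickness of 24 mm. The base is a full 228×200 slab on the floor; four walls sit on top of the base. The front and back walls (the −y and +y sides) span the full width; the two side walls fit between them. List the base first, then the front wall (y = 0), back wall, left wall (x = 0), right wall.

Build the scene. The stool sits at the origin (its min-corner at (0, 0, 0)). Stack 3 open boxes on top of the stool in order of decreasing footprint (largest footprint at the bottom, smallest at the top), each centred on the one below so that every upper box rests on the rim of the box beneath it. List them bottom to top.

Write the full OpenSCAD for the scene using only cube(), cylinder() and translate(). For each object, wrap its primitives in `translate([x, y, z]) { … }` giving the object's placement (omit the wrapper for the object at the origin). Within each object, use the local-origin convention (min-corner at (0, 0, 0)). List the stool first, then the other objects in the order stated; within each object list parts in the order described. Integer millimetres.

translate([0, 0, 385]) cube([336, 358, 22]);
translate([21, 21, 0]) cylinder(h = 385, r = 21);
translate([315, 21, 0]) cylinder(h = 385, r = 21);
translate([21, 337, 0]) cylinder(h = 385, r = 21);
translate([315, 337, 0]) cylinder(h = 385, r = 21);
translate([36, 63, 407]) {
  cube([264, 232, 16]);
  translate([0, 0, 16]) cube([264, 16, 255]);
  translate([0, 216, 16]) cube([264, 16, 255]);
  translate([0, 16, 16]) cube([16, 200, 255]);
  translate([248, 16, 16]) cube([16, 200, 255]);
}
translate([45, 67, 678]) {
  cube([246, 224, 17]);
  translate([0, 0, 17]) cube([246, 17, 141]);
  translate([0, 207, 17]) cube([246, 17, 141]);
  translate([0, 17, 17]) cube([17, 190, 141]);
  translate([229, 17, 17]) cube([17, 190, 141]);
}
translate([54, 79, 836]) {
  cube([228, 200, 24]);
  translate([0, 0, 24]) cube([228, 24, 359]);
  translate([0, 176, 24]) cube([228, 24, 359]);
  translate([0, 24, 24]) cube([24, 152, 359]);
  translate([204, 24, 24]) cube([24, 152, 359]);
}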